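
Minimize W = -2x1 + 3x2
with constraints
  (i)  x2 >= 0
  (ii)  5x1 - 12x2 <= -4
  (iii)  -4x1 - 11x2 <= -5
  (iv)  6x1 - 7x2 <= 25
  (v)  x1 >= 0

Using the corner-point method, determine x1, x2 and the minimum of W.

Corner points and W = -2x1 + 3x2:
  (16/103, 41/103) → W = 91/103
  (328/37, 149/37) → W = -209/37
  (0, 5/11) → W = 15/11
The feasible region is unbounded (it extends along (0, 1), (7, 6)), but W strictly increases along every unbounded feasible direction, so there is no improving ray and the minimum is attained at a vertex.

The optimum lies where 5x1 - 12x2 = -4 and 6x1 - 7x2 = 25.
Solving simultaneously gives x1 = 328/37, x2 = 149/37.

x1 = 328/37, x2 = 149/37, minimum W = -209/37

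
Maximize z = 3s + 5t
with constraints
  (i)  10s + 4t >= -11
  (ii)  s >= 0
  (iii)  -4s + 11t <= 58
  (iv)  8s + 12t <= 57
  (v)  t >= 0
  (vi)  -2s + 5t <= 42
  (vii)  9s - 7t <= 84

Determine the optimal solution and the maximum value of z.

Extreme points and z = 3s + 5t:
  (0, 19/4) → z = 95/4
  (0, 0) → z = 0
  (57/8, 0) → z = 171/8

The optimum lies where s = 0 and 8s + 12t = 57.
Solving simultaneously gives s = 0, t = 19/4.

s = 0, t = 19/4, maximum z = 95/4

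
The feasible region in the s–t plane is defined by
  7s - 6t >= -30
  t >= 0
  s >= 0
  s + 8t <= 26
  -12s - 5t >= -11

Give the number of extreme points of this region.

The feasible vertices (each the meet of two boundaries and inside every other half-plane) are:
  (0, 0)
  (11/12, 0)
  (0, 11/5)

3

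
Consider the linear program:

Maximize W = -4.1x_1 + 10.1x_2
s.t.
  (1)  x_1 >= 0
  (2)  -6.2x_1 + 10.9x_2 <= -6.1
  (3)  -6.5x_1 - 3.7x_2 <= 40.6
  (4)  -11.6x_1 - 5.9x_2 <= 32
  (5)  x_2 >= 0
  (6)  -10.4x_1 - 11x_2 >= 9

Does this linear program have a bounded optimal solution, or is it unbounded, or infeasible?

infeasible

The boundaries x_1 = 0 and -11.6x_1 - 5.9x_2 = 32 meet at (0, -320/59), but that point violates x_2 ≥ 0. Every candidate vertex is excluded by some other constraint, so the feasible region is empty.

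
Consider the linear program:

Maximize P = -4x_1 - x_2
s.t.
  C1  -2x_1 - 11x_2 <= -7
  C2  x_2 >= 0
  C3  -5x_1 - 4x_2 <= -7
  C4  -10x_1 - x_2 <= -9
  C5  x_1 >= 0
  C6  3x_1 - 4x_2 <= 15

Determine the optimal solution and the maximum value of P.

x_1 = 29/35, x_2 = 5/7, maximum P = -141/35

Feasible corners and P = -4x_1 - x_2:
  (7/2, 0) → P = -14
  (49/47, 21/47) → P = -217/47
  (5, 0) → P = -20
  (29/35, 5/7) → P = -141/35
  (0, 9) → P = -9
The feasible region is unbounded (it extends along (0, 1), (4, 3)), but P strictly decreases along every unbounded feasible direction, so there is no improving ray and the maximum is attained at a vertex.

The binding constraints are -5x_1 - 4x_2 = -7 and -10x_1 - x_2 = -9.
Solving simultaneously gives x_1 = 29/35, x_2 = 5/7.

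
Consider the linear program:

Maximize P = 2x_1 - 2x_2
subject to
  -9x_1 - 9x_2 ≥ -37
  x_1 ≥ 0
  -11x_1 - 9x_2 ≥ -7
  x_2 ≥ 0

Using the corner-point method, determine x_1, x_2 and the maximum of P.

x_1 = 7/11, x_2 = 0, maximum P = 14/11

Corner points and P = 2x_1 - 2x_2:
  (0, 7/9) → P = -14/9
  (0, 0) → P = 0
  (7/11, 0) → P = 14/11

The binding constraints are -11x_1 - 9x_2 = -7 and x_2 = 0.
Solving simultaneously gives x_1 = 7/11, x_2 = 0.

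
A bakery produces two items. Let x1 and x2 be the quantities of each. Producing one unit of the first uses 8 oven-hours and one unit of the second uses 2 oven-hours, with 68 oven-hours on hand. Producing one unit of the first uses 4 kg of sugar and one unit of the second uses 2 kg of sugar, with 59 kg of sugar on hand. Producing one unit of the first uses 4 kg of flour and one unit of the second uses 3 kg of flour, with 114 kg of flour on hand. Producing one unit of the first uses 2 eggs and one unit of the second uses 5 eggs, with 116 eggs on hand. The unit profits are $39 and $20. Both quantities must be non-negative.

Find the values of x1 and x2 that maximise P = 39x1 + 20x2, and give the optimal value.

Vertices and P = 39x1 + 20x2:
  (0, 0) → P = 0
  (0, 116/5) → P = 464
  (17/2, 0) → P = 663/2
  (3, 22) → P = 557

The optimum lies where 8x1 + 2x2 = 68 and 2x1 + 5x2 = 116.
Solving simultaneously gives x1 = 3, x2 = 22.

x1 = 3, x2 = 22, maximum P = 557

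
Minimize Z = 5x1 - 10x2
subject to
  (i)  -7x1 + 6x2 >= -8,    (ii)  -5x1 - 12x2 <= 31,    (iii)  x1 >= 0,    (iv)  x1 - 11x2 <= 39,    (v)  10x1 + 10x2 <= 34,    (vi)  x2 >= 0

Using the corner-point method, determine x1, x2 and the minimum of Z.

x1 = 0, x2 = 17/5, minimum Z = -34

The binding constraints are x1 = 0 and 10x1 + 10x2 = 34.
Solving simultaneously gives x1 = 0, x2 = 17/5.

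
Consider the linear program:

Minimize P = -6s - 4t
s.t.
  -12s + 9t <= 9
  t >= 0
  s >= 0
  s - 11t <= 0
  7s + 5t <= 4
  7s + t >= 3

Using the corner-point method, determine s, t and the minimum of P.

Extreme points and P = -6s - 4t:
  (22/41, 2/41) → P = -140/41
  (11/26, 1/26) → P = -35/13
  (11/28, 1/4) → P = -47/14

s = 22/41, t = 2/41, minimum P = -140/41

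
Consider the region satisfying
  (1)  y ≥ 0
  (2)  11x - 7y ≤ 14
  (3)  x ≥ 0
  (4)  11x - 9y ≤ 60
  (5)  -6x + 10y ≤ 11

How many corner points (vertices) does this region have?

The feasible vertices (each the meet of two boundaries and inside every other half-plane) are:
  (14/11, 0)
  (0, 0)
  (217/68, 205/68)
  (0, 11/10)

4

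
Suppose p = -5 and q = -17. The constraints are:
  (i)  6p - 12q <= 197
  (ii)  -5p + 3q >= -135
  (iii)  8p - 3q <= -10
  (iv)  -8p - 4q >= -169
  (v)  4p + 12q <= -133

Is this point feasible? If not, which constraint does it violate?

Constraint (iii): 8p - 3q = 11, which is not ≤ -10. All other constraints are satisfied.

not feasible — violates (iii)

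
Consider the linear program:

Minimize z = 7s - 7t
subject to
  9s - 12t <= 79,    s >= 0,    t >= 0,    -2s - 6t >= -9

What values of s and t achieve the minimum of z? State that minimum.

Vertices and z = 7s - 7t:
  (0, 0) → z = 0
  (0, 3/2) → z = -21/2
  (9/2, 0) → z = 63/2

s = 0, t = 3/2, minimum z = -21/2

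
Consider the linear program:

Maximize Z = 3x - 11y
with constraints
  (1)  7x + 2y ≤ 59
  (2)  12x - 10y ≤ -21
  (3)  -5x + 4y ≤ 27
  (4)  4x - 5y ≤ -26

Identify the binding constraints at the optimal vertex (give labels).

(3) and (4)

Feasible corners and Z = 3x - 11y:
  (91/19, 242/19) → Z = -2389/19
  (243/43, 418/43) → Z = -3869/43
  (-31/9, 22/9) → Z = -335/9

The maximum is at (-31/9, 22/9). Substituting into each constraint, equality holds for (3) and (4); the remaining constraints have slack.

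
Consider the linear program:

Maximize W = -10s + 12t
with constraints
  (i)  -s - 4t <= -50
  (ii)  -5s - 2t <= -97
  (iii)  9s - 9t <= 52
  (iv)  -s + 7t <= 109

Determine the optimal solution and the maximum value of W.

s = 461/37, t = 642/37, maximum W = 3094/37

The optimum lies where -5s - 2t = -97 and -s + 7t = 109.
Solving simultaneously gives s = 461/37, t = 642/37.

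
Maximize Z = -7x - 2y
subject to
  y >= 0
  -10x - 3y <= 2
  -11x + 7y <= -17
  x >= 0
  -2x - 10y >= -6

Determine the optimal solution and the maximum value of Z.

Extreme points and Z = -7x - 2y:
  (17/11, 0) → Z = -119/11
  (3, 0) → Z = -21
  (53/31, 8/31) → Z = -387/31

The binding constraints are y = 0 and -11x + 7y = -17.
Solving simultaneously gives x = 17/11, y = 0.

x = 17/11, y = 0, maximum Z = -119/11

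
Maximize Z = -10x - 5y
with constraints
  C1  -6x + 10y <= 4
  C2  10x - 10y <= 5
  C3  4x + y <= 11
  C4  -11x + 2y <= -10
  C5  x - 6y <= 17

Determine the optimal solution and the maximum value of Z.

Extreme points and Z = -10x - 5y:
  (9/4, 7/4) → Z = -125/4
  (54/49, 52/49) → Z = -800/49
  (1, 1/2) → Z = -25/2

x = 1, y = 1/2, maximum Z = -25/2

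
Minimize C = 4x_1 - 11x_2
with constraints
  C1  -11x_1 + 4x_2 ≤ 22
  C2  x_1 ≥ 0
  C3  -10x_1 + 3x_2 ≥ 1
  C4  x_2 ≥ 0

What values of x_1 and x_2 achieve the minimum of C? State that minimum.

x_1 = 62/7, x_2 = 209/7, minimum C = -293

At the optimal vertex, -11x_1 + 4x_2 = 22 and -10x_1 + 3x_2 = 1.
Solving simultaneously gives x_1 = 62/7, x_2 = 209/7.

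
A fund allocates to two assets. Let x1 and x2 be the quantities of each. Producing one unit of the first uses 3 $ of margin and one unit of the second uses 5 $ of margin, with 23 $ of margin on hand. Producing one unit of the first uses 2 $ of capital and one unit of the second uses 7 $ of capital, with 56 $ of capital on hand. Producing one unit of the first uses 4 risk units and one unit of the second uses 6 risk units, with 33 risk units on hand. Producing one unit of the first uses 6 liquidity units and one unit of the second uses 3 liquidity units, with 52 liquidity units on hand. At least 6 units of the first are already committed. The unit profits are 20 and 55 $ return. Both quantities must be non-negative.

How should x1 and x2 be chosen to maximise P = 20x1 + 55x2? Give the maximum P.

Feasible corners and P = 20x1 + 55x2:
  (23/3, 0) → P = 460/3
  (6, 0) → P = 120
  (6, 1) → P = 175

x1 = 6, x2 = 1, maximum P = 175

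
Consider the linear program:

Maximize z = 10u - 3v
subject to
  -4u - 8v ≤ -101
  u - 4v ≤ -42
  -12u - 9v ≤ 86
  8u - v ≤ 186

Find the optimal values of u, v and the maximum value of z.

u = 786/31, v = 522/31, maximum z = 6294/31

Vertices and z = 10u - 3v:
  (17/6, 269/24) → z = -127/24
  (-1597/60, 389/15) → z = -10319/30
  (786/31, 522/31) → z = 6294/31
The feasible region is unbounded (it extends along (1, 8), (-3, 4)), but z strictly decreases along every unbounded feasible direction, so there is no improving ray and the maximum is attained at a vertex.

At the optimal vertex, u - 4v = -42 and 8u - v = 186.
Solving simultaneously gives u = 786/31, v = 522/31.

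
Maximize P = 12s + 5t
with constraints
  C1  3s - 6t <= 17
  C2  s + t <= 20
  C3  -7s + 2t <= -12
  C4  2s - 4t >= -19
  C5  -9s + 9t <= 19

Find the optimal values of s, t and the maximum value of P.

Extreme points and P = 12s + 5t:
  (137/9, 43/9) → P = 1859/9
  (19/18, -83/36) → P = 41/36
  (61/6, 59/6) → P = 1027/6
  (146/45, 241/45) → P = 2957/45
  (95/18, 133/18) → P = 1805/18

The optimum lies where 3s - 6t = 17 and s + t = 20.
Solving simultaneously gives s = 137/9, t = 43/9.

s = 137/9, t = 43/9, maximum P = 1859/9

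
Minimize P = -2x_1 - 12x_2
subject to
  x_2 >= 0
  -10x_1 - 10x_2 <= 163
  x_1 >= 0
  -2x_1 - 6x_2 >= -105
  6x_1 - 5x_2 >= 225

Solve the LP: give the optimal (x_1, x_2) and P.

x_1 = 1875/46, x_2 = 90/23, minimum P = -2955/23

Vertices and P = -2x_1 - 12x_2:
  (105/2, 0) → P = -105
  (75/2, 0) → P = -75
  (1875/46, 90/23) → P = -2955/23

The optimum lies where -2x_1 - 6x_2 = -105 and 6x_1 - 5x_2 = 225.
Solving simultaneously gives x_1 = 1875/46, x_2 = 90/23.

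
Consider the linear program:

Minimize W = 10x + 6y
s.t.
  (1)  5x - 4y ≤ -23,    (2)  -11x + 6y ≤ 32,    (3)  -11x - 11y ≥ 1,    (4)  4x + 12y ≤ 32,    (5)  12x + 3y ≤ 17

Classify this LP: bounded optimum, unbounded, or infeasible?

infeasible

The boundaries 5x - 4y = -23 and -11x - 11y = 1 meet at (-257/99, 248/99), but that point violates -11x + 6y ≤ 32. Every candidate vertex is excluded by some other constraint, so the feasible region is empty.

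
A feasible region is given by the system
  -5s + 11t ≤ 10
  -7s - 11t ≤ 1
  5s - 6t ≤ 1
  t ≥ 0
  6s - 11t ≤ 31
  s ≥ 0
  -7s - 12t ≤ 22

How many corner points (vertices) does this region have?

4

Pairwise boundary intersections that survive every other constraint:
  (71/25, 11/5)
  (0, 10/11)
  (1/5, 0)
  (0, 0)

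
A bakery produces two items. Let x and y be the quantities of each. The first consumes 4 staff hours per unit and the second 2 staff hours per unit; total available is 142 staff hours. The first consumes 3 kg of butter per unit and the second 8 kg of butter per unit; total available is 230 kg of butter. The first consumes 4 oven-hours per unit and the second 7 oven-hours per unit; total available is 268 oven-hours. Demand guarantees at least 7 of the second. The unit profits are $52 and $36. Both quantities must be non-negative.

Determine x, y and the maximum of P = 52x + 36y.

Feasible corners and P = 52x + 36y:
  (0, 115/4) → P = 1035
  (0, 7) → P = 252
  (26, 19) → P = 2036
  (32, 7) → P = 1916

x = 26, y = 19, maximum P = 2036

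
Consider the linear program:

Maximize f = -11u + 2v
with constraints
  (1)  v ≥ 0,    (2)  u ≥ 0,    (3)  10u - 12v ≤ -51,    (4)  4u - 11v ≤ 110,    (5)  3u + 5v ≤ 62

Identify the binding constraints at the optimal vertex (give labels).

(2) and (5)

Feasible corners and f = -11u + 2v:
  (0, 17/4) → f = 17/2
  (0, 62/5) → f = 124/5
  (489/86, 773/86) → f = -3833/86

The maximum is at (0, 62/5). Substituting into each constraint, equality holds for (2) and (5); the remaining constraints have slack.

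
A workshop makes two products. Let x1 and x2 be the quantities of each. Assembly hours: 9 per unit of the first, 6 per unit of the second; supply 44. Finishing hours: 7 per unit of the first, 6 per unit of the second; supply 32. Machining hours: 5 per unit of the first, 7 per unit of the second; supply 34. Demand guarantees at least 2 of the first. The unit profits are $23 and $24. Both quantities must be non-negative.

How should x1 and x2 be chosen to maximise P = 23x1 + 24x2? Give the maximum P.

Corner points and P = 23x1 + 24x2:
  (32/7, 0) → P = 736/7
  (2, 0) → P = 46
  (2, 3) → P = 118

The optimum lies where 7x1 + 6x2 = 32 and x1 = 2.
Solving simultaneously gives x1 = 2, x2 = 3.

x1 = 2, x2 = 3, maximum P = 118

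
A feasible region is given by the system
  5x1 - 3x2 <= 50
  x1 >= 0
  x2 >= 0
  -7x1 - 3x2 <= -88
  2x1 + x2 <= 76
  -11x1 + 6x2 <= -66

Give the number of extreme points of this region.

4

Pairwise boundary intersections that survive every other constraint:
  (23/2, 5/2)
  (278/11, 280/11)
  (242/25, 506/75)
  (522/23, 704/23)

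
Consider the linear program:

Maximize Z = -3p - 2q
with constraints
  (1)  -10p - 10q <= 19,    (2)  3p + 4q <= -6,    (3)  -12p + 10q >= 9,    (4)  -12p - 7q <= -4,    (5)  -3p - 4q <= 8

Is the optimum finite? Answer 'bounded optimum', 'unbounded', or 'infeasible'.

infeasible

The boundaries -10p - 10q = 19 and 3p + 4q = -6 meet at (-8/5, -3/10), but that point violates -12p - 7q ≤ -4. Every candidate vertex is excluded by some other constraint, so the feasible region is empty.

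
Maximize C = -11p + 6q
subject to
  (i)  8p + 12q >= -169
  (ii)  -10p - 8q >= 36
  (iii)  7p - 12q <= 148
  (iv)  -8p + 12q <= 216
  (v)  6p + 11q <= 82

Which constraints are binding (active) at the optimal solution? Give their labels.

Corner points and C = -11p + 6q:
  (-7/5, -263/20) → C = -127/2
  (-385/16, 47/24) → C = 4423/16
  (47/11, -433/44) → C = -2333/22
  (-270/23, 234/23) → C = 4374/23

The maximum is at (-385/16, 47/24). Substituting into each constraint, equality holds for (i) and (iv); the remaining constraints have slack.

(i) and (iv)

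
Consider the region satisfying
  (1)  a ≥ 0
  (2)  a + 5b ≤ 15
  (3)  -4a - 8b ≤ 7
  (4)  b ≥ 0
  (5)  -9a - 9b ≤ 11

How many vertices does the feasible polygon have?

3

The feasible vertices (each the meet of two boundaries and inside every other half-plane) are:
  (0, 3)
  (0, 0)
  (15, 0)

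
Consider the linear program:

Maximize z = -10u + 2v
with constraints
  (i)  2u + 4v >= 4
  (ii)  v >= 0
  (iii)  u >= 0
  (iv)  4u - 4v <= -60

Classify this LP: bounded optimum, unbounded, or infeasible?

From the feasible point (0, 15), moving in the direction (0, 1) keeps every constraint satisfied while z increases without bound.

unbounded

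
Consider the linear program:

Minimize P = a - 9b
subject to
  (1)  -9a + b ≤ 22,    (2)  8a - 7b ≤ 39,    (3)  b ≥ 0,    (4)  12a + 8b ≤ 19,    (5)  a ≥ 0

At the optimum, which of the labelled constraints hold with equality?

(4) and (5)

Feasible corners and P = a - 9b:
  (19/12, 0) → P = 19/12
  (0, 0) → P = 0
  (0, 19/8) → P = -171/8

The minimum is at (0, 19/8). Substituting into each constraint, equality holds for (4) and (5); the remaining constraints have slack.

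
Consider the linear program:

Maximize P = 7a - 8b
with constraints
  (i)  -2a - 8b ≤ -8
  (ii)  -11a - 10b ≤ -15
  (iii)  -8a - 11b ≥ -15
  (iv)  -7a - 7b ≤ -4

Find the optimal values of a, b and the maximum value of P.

Extreme points and P = 7a - 8b:
  (10/17, 29/34) → P = -46/17
  (16/21, 17/21) → P = -8/7
  (15/41, 45/41) → P = -255/41

The binding constraints are -2a - 8b = -8 and -8a - 11b = -15.
Solving simultaneously gives a = 16/21, b = 17/21.

a = 16/21, b = 17/21, maximum P = -8/7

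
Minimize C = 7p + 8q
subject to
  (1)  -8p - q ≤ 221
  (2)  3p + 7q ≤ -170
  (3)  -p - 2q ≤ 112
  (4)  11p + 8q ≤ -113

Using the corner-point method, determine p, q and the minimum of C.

Feasible corners and C = 7p + 8q:
  (-1377/53, -697/53) → C = -15215/53
  (-22, -45) → C = -514
  (569/53, -1531/53) → C = -8265/53
  (335/7, -1119/14) → C = -2131/7

At the optimal vertex, -8p - q = 221 and -p - 2q = 112.
Solving simultaneously gives p = -22, q = -45.

p = -22, q = -45, minimum C = -514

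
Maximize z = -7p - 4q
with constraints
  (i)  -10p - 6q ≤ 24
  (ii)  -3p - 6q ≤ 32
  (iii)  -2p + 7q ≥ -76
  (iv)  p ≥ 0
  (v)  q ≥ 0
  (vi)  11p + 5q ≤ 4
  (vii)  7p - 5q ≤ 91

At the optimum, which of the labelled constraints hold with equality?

(iv) and (v)

Extreme points and z = -7p - 4q:
  (0, 0) → z = 0
  (0, 4/5) → z = -16/5
  (4/11, 0) → z = -28/11

The maximum is at (0, 0). Substituting into each constraint, equality holds for (iv) and (v); the remaining constraints have slack.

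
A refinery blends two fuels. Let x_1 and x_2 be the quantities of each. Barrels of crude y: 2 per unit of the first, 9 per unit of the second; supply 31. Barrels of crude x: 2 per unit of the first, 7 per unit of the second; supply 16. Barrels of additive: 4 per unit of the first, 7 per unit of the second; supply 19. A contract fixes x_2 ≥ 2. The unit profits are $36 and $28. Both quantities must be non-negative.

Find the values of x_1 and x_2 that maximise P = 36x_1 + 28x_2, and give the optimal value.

x_1 = 1, x_2 = 2, maximum P = 92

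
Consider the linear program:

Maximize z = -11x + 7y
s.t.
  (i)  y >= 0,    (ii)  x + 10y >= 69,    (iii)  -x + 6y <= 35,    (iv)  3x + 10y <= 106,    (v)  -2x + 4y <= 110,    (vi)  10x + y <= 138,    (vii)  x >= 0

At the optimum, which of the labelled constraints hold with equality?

(ii) and (iii)

Corner points and z = -11x + 7y:
  (4, 13/2) → z = 3/2
  (437/33, 184/33) → z = -1173/11
  (143/14, 211/28) → z = -1669/28
  (1274/97, 646/97) → z = -9492/97

The maximum is at (4, 13/2). Substituting into each constraint, equality holds for (ii) and (iii); the remaining constraints have slack.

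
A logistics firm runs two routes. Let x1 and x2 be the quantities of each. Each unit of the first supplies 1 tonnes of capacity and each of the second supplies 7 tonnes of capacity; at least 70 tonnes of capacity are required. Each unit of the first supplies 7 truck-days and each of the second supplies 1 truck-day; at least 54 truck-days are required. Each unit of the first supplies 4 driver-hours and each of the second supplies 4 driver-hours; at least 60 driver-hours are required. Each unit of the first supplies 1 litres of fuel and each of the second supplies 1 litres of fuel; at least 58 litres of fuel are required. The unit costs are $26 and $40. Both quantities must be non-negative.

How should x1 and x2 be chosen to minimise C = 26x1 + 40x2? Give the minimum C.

x1 = 56, x2 = 2, minimum C = 1536

Feasible corners and C = 26x1 + 40x2:
  (0, 58) → C = 2320
  (70, 0) → C = 1820
  (56, 2) → C = 1536
The feasible region is unbounded (it extends along (0, 1), (1, 0)), but C strictly increases along every unbounded feasible direction, so there is no improving ray and the minimum is attained at a vertex.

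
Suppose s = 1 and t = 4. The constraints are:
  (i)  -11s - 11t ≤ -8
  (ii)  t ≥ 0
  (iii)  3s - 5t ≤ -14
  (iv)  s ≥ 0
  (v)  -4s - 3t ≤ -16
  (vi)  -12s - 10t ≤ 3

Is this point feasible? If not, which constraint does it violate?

feasible

(i): -55 ≤ -8 ✓
(ii): 4 ≥ 0 ✓
(iii): -17 ≤ -14 ✓
(iv): 1 ≥ 0 ✓
(v): -16 ≤ -16 ✓
(vi): -52 ≤ 3 ✓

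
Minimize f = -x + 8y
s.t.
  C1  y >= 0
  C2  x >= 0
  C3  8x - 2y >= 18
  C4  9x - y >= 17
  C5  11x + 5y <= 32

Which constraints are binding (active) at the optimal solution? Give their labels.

C1 and C5

Corner points and f = -x + 8y:
  (9/4, 0) → f = -9/4
  (32/11, 0) → f = -32/11
  (77/31, 29/31) → f = 5

The minimum is at (32/11, 0). Substituting into each constraint, equality holds for C1 and C5; the remaining constraints have slack.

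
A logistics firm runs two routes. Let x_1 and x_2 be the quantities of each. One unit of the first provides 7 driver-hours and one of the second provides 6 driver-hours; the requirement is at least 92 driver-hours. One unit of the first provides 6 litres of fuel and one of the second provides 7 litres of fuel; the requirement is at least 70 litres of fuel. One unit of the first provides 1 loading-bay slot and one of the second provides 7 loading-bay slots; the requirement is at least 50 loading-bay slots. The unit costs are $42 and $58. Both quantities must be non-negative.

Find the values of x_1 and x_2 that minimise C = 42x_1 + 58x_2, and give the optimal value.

Vertices and C = 42x_1 + 58x_2:
  (0, 46/3) → C = 2668/3
  (50, 0) → C = 2100
  (8, 6) → C = 684
The feasible region is unbounded (it extends along (0, 1), (1, 0)), but C strictly increases along every unbounded feasible direction, so there is no improving ray and the minimum is attained at a vertex.

x_1 = 8, x_2 = 6, minimum C = 684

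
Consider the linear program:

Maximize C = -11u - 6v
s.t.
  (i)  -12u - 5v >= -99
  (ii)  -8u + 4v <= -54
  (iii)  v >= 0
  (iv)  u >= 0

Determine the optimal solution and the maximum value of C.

u = 27/4, v = 0, maximum C = -297/4

Feasible corners and C = -11u - 6v:
  (333/44, 18/11) → C = -4095/44
  (33/4, 0) → C = -363/4
  (27/4, 0) → C = -297/4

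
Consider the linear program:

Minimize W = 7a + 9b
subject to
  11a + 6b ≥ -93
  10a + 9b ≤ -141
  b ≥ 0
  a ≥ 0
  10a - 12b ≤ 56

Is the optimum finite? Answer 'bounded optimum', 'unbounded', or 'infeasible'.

The boundaries b = 0 and a = 0 meet at (0, 0), but that point violates 10a + 9b ≤ -141. Every candidate vertex is excluded by some other constraint, so the feasible region is empty.

infeasible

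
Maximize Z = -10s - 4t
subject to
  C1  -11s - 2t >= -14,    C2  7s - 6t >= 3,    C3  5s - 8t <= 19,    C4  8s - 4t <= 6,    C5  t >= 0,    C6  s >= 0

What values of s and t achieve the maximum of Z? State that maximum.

Feasible corners and Z = -10s - 4t:
  (9/8, 13/16) → Z = -29/2
  (17/15, 23/30) → Z = -72/5
  (3/7, 0) → Z = -30/7
  (3/4, 0) → Z = -15/2

s = 3/7, t = 0, maximum Z = -30/7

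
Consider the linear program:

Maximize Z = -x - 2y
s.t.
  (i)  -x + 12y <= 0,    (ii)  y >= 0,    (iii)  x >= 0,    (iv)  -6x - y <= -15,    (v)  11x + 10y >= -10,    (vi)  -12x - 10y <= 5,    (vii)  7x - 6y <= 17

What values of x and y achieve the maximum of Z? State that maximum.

x = 107/43, y = 3/43, maximum Z = -113/43

Feasible corners and Z = -x - 2y:
  (180/73, 15/73) → Z = -210/73
  (34/13, 17/78) → Z = -119/39
  (107/43, 3/43) → Z = -113/43

At the optimal vertex, -6x - y = -15 and 7x - 6y = 17.
Solving simultaneously gives x = 107/43, y = 3/43.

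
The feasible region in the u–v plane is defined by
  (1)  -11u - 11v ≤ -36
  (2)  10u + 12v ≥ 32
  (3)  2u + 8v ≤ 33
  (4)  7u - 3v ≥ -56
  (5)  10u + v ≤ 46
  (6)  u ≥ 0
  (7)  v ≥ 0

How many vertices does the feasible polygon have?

5

Pairwise boundary intersections that survive every other constraint:
  (0, 36/11)
  (36/11, 0)
  (335/78, 119/39)
  (0, 33/8)
  (23/5, 0)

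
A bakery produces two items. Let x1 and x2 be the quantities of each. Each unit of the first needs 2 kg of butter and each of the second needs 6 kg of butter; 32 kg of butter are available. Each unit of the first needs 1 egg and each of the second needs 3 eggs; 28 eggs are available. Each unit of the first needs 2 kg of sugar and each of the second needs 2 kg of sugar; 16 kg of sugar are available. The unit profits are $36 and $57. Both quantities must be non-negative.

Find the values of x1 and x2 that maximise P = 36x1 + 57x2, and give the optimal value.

x1 = 4, x2 = 4, maximum P = 372

Feasible corners and P = 36x1 + 57x2:
  (0, 0) → P = 0
  (0, 16/3) → P = 304
  (8, 0) → P = 288
  (4, 4) → P = 372

The binding constraints are 2x1 + 6x2 = 32 and 2x1 + 2x2 = 16.
Solving simultaneously gives x1 = 4, x2 = 4.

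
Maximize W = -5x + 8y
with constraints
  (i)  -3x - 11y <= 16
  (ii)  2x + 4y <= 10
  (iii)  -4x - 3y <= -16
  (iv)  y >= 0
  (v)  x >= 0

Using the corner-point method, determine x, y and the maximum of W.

The optimum lies where 2x + 4y = 10 and -4x - 3y = -16.
Solving simultaneously gives x = 17/5, y = 4/5.

x = 17/5, y = 4/5, maximum W = -53/5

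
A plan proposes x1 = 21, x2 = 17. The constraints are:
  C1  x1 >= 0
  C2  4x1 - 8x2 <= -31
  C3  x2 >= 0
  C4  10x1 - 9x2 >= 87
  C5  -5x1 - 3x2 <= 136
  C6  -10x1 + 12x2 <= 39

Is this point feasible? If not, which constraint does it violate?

Constraint C4: 10x1 - 9x2 = 57, which is not ≥ 87. All other constraints are satisfied.

not feasible — violates C4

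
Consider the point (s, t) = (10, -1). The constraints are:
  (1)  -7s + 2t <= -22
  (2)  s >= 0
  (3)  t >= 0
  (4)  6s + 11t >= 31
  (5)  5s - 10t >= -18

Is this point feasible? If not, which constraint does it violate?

Constraint (3): t = -1, which is not ≥ 0. All other constraints are satisfied.

not feasible — violates (3)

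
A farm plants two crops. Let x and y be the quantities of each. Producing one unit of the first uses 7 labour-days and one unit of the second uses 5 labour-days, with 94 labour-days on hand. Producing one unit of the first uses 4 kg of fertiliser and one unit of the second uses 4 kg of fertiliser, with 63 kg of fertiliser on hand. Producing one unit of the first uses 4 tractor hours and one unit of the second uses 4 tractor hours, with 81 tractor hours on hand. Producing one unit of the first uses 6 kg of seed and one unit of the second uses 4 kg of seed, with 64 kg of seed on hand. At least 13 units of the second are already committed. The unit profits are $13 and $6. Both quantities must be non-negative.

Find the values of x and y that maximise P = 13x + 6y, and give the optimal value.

x = 2, y = 13, maximum P = 104

Vertices and P = 13x + 6y:
  (0, 63/4) → P = 189/2
  (0, 13) → P = 78
  (1/2, 61/4) → P = 98
  (2, 13) → P = 104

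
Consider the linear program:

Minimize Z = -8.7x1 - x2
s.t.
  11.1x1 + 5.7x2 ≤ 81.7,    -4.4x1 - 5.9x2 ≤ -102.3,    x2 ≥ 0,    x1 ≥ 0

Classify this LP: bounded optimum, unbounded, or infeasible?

The boundaries 11.1x1 + 5.7x2 = 81.7 and -4.4x1 - 5.9x2 = -102.3 meet at (-10108/4041, 77605/4041), but that point violates x1 ≥ 0. Every candidate vertex is excluded by some other constraint, so the feasible region is empty.

infeasible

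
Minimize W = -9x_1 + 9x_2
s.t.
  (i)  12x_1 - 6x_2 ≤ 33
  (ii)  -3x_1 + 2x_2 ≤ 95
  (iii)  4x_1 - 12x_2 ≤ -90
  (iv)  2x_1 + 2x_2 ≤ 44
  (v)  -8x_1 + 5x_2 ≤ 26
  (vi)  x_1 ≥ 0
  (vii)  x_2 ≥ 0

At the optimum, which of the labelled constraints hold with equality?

Extreme points and W = -9x_1 + 9x_2:
  (39/5, 101/10) → W = 207/10
  (55/6, 77/6) → W = 33
  (69/38, 154/19) → W = 2151/38
  (84/13, 202/13) → W = 1062/13

The minimum is at (39/5, 101/10). Substituting into each constraint, equality holds for (i) and (iii); the remaining constraints have slack.

(i) and (iii)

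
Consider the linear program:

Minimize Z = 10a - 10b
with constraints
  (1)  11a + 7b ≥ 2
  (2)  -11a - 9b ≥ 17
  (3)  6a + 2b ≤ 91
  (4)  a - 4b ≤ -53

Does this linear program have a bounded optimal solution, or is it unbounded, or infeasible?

The boundaries 11a + 7b = 2 and -11a - 9b = 17 meet at (137/22, -19/2), but that point violates a - 4b ≤ -53. Every candidate vertex is excluded by some other constraint, so the feasible region is empty.

infeasible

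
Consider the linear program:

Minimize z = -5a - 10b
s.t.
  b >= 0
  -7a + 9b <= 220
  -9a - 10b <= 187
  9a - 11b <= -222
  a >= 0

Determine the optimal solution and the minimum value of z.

The binding constraints are -7a + 9b = 220 and 9a - 11b = -222.
Solving simultaneously gives a = 211/2, b = 213/2.

a = 211/2, b = 213/2, minimum z = -3185/2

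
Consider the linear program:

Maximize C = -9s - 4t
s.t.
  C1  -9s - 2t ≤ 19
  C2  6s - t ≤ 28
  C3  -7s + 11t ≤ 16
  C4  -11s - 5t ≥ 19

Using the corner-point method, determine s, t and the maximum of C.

Vertices and C = -9s - 4t:
  (37/21, -122/7) → C = 377/7
  (-241/113, 11/113) → C = 2125/113
  (121/41, -422/41) → C = 599/41
  (-289/156, 43/156) → C = 2429/156

s = 37/21, t = -122/7, maximum C = 377/7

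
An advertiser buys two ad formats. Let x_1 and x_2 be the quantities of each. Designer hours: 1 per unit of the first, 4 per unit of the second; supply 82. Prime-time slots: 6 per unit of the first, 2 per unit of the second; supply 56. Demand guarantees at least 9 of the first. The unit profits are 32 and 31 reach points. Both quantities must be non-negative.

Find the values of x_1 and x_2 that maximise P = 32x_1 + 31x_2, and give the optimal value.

The optimum lies where 6x_1 + 2x_2 = 56 and x_1 = 9.
Solving simultaneously gives x_1 = 9, x_2 = 1.

x_1 = 9, x_2 = 1, maximum P = 319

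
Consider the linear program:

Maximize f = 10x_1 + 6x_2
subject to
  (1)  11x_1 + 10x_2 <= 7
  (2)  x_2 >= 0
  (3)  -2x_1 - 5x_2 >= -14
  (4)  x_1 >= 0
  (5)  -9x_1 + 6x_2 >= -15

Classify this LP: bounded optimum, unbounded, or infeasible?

Feasible corners and f = 10x_1 + 6x_2:
  (7/11, 0) → f = 70/11
  (0, 7/10) → f = 21/5
  (0, 0) → f = 0
The feasible region has finitely many vertices and no improving ray; the maximum is 70/11 at (7/11, 0).

bounded optimum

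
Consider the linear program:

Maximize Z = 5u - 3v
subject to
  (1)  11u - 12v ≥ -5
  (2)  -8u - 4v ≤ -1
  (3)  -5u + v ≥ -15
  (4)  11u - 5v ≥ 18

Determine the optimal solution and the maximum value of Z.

The binding constraints are -8u - 4v = -1 and -5u + v = -15.
Solving simultaneously gives u = 61/28, v = -115/28.

u = 61/28, v = -115/28, maximum Z = 325/14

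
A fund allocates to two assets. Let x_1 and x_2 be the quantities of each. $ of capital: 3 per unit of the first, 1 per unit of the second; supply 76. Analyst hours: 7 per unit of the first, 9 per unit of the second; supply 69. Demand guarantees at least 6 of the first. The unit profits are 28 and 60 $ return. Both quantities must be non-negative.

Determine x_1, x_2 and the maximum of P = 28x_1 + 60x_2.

Vertices and P = 28x_1 + 60x_2:
  (69/7, 0) → P = 276
  (6, 0) → P = 168
  (6, 3) → P = 348

x_1 = 6, x_2 = 3, maximum P = 348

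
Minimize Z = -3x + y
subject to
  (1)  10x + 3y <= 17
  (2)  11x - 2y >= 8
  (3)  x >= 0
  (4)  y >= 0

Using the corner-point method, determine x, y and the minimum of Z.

x = 17/10, y = 0, minimum Z = -51/10

Corner points and Z = -3x + y:
  (58/53, 107/53) → Z = -67/53
  (17/10, 0) → Z = -51/10
  (8/11, 0) → Z = -24/11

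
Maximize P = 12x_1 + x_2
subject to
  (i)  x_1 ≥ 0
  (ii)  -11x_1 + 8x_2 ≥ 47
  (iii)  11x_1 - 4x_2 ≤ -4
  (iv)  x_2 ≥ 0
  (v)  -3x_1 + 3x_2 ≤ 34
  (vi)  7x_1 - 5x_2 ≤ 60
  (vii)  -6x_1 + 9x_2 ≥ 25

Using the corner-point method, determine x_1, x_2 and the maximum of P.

Extreme points and P = 12x_1 + x_2:
  (0, 47/8) → P = 47/8
  (0, 34/3) → P = 34/3
  (39/11, 43/4) → P = 2345/44
  (124/21, 362/21) → P = 1850/21

At the optimal vertex, 11x_1 - 4x_2 = -4 and -3x_1 + 3x_2 = 34.
Solving simultaneously gives x_1 = 124/21, x_2 = 362/21.

x_1 = 124/21, x_2 = 362/21, maximum P = 1850/21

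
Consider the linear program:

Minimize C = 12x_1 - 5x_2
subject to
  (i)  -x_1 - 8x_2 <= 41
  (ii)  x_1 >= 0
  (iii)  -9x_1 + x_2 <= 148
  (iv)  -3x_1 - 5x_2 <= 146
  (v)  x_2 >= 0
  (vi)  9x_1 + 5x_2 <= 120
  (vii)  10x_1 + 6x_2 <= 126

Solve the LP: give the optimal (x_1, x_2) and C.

Corner points and C = 12x_1 - 5x_2:
  (0, 0) → C = 0
  (0, 21) → C = -105
  (63/5, 0) → C = 756/5

The binding constraints are x_1 = 0 and 10x_1 + 6x_2 = 126.
Solving simultaneously gives x_1 = 0, x_2 = 21.

x_1 = 0, x_2 = 21, minimum C = -105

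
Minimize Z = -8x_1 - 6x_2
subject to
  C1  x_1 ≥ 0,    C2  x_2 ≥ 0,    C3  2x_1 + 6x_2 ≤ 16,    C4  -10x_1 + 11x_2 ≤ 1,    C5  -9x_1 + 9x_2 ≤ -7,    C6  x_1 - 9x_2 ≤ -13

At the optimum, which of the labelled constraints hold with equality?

C3 and C6

Extreme points and Z = -8x_1 - 6x_2:
  (31/12, 65/36) → Z = -63/2
  (11/4, 7/4) → Z = -65/2
  (5/2, 31/18) → Z = -91/3

The minimum is at (11/4, 7/4). Substituting into each constraint, equality holds for C3 and C6; the remaining constraints have slack.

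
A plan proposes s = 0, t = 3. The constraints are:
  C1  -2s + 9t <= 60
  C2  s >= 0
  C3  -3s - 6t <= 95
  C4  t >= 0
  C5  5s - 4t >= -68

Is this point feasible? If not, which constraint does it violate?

feasible

C1: 27 ≤ 60 ✓
C2: 0 ≥ 0 ✓
C3: -18 ≤ 95 ✓
C4: 3 ≥ 0 ✓
C5: -12 ≥ -68 ✓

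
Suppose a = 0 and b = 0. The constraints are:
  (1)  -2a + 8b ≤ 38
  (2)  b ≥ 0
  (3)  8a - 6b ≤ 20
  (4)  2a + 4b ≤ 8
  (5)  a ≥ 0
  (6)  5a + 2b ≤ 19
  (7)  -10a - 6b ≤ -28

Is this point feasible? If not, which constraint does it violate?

Constraint (7): -10a - 6b = 0, which is not ≤ -28. All other constraints are satisfied.

not feasible — violates (7)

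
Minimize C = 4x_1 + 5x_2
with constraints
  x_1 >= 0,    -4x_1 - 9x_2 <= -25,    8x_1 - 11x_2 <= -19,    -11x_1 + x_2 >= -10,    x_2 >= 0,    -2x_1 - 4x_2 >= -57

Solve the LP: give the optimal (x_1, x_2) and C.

Feasible corners and C = 4x_1 + 5x_2:
  (0, 25/9) → C = 125/9
  (0, 57/4) → C = 285/4
  (26/29, 69/29) → C = 449/29
  (129/113, 289/113) → C = 1961/113
  (97/46, 607/46) → C = 3423/46

x_1 = 0, x_2 = 25/9, minimum C = 125/9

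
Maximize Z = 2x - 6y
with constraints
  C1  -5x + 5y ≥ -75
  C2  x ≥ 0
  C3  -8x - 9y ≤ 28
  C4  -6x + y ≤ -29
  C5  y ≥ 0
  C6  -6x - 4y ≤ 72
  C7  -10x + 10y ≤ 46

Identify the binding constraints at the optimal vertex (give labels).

C1 and C5

Corner points and Z = 2x - 6y:
  (15, 0) → Z = 30
  (29/6, 0) → Z = 29/3
  (168/25, 283/25) → Z = -1362/25
The feasible region is unbounded (it extends along (1, 1)), but Z strictly decreases along every unbounded feasible direction, so there is no improving ray and the maximum is attained at a vertex.

The maximum is at (15, 0). Substituting into each constraint, equality holds for C1 and C5; the remaining constraints have slack.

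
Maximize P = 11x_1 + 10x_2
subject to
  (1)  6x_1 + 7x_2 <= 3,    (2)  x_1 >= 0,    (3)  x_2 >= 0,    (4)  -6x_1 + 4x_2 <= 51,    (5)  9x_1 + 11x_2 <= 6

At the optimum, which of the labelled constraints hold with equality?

(1) and (3)

Feasible corners and P = 11x_1 + 10x_2:
  (0, 3/7) → P = 30/7
  (1/2, 0) → P = 11/2
  (0, 0) → P = 0

The maximum is at (1/2, 0). Substituting into each constraint, equality holds for (1) and (3); the remaining constraints have slack.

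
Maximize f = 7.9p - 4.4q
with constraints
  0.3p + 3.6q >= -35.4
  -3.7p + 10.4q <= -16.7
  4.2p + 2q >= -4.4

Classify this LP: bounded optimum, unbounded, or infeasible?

unbounded

From the feasible point (458/121, -1228/121), moving in the direction (10.4, 3.7) keeps every constraint satisfied while f increases without bound.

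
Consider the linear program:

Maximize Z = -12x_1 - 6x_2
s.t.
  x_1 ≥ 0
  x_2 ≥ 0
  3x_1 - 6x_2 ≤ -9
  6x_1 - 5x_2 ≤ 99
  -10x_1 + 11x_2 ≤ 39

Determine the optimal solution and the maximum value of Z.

Corner points and Z = -12x_1 - 6x_2:
  (0, 3/2) → Z = -9
  (0, 39/11) → Z = -234/11
  (213/7, 117/7) → Z = -3258/7
  (321/4, 153/2) → Z = -1422

x_1 = 0, x_2 = 3/2, maximum Z = -9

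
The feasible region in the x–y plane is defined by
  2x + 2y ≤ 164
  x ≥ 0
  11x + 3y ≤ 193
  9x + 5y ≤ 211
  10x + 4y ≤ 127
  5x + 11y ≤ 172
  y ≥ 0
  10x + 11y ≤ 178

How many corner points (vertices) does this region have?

Of the 28 pairwise boundary intersections, those satisfying every inequality are:
  (0, 172/11)
  (0, 0)
  (127/10, 0)
  (137/14, 51/7)
  (6/5, 166/11)

5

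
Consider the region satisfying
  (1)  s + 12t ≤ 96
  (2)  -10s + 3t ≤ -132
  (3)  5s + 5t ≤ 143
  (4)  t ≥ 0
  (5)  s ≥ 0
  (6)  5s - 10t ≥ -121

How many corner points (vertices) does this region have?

4

Of the 15 pairwise boundary intersections, those satisfying every inequality are:
  (624/41, 276/41)
  (1236/55, 337/55)
  (66/5, 0)
  (143/5, 0)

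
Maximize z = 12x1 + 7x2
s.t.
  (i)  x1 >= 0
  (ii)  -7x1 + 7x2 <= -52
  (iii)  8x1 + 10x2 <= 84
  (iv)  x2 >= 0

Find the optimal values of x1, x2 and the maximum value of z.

Corner points and z = 12x1 + 7x2:
  (554/63, 86/63) → z = 7250/63
  (52/7, 0) → z = 624/7
  (21/2, 0) → z = 126

The optimum lies where 8x1 + 10x2 = 84 and x2 = 0.
Solving simultaneously gives x1 = 21/2, x2 = 0.

x1 = 21/2, x2 = 0, maximum z = 126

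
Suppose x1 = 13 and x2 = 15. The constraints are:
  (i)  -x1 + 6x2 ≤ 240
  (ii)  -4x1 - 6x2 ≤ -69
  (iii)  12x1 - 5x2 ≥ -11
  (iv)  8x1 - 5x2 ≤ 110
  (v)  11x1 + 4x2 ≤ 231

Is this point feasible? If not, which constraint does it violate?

feasible

(i): 77 ≤ 240 ✓
(ii): -142 ≤ -69 ✓
(iii): 81 ≥ -11 ✓
(iv): 29 ≤ 110 ✓
(v): 203 ≤ 231 ✓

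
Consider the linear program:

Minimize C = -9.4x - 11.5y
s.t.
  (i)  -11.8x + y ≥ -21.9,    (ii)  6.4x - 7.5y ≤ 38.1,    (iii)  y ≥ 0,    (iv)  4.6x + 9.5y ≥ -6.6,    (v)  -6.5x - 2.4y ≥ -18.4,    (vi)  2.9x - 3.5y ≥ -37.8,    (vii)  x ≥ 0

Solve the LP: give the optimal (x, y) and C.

Feasible corners and C = -9.4x - 11.5y:
  (219/118, 0) → C = -10293/590
  (3548/1741, 7477/3482) → C = -1526879/34820
  (0, 0) → C = 0
  (0, 23/3) → C = -529/6

The binding constraints are -6.5x - 2.4y = -18.4 and x = 0.
Solving simultaneously gives x = 0, y = 23/3.

x = 0, y = 23/3, minimum C = -529/6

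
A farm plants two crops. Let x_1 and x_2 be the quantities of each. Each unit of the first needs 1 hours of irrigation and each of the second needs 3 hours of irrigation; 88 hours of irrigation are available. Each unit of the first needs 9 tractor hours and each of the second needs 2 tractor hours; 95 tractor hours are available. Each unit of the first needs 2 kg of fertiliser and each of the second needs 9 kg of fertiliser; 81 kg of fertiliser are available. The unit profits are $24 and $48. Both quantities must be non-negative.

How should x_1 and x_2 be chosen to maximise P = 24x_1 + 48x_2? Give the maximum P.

x_1 = 9, x_2 = 7, maximum P = 552

At the optimal vertex, 9x_1 + 2x_2 = 95 and 2x_1 + 9x_2 = 81.
Solving simultaneously gives x_1 = 9, x_2 = 7.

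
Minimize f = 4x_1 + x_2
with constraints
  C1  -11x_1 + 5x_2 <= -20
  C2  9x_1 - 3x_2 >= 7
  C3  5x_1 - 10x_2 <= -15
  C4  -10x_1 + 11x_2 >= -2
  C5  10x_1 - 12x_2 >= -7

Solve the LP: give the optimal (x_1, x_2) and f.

x_1 = 55/17, x_2 = 53/17, minimum f = 273/17

Extreme points and f = 4x_1 + x_2:
  (55/17, 53/17) → f = 273/17
  (275/82, 277/82) → f = 1377/82
  (37/9, 32/9) → f = 20
  (101/10, 9) → f = 247/5

The binding constraints are -11x_1 + 5x_2 = -20 and 5x_1 - 10x_2 = -15.
Solving simultaneously gives x_1 = 55/17, x_2 = 53/17.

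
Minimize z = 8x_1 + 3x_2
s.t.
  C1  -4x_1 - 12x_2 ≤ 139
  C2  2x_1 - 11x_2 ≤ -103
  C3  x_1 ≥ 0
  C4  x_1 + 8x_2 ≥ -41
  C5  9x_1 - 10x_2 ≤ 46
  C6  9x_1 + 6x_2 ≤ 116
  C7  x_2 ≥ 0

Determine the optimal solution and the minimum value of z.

x_1 = 0, x_2 = 103/11, minimum z = 309/11

Corner points and z = 8x_1 + 3x_2:
  (0, 103/11) → z = 309/11
  (658/111, 1159/111) → z = 8741/111
  (0, 58/3) → z = 58

The optimum lies where 2x_1 - 11x_2 = -103 and x_1 = 0.
Solving simultaneously gives x_1 = 0, x_2 = 103/11.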